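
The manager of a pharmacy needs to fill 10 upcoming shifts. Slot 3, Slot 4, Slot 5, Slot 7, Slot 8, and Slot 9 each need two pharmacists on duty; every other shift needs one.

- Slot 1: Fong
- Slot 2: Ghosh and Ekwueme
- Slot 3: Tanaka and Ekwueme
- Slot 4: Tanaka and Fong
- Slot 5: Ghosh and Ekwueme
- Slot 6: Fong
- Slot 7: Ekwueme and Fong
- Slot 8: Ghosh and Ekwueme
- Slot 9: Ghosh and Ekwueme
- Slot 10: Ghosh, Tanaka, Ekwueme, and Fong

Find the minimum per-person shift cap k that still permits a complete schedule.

5

With 4 pharmacists and 16 worker-slots to fill, someone must work at least ⌈16/4⌉ = 4 shifts, so k ≥ 4.
k = 4 fails: Shifts {Slot 3, Slot 5, Slot 7, Slot 8, Slot 9} need 10 worker-slots in total, but the pharmacists available for any of those shifts (Ghosh, Tanaka, Ekwueme, and Fong) can supply at most 9 among them. So no valid schedule exists.
k = 5 works: Slot 1→Fong, Slot 2→Ghosh, Slot 3→Tanaka+Ekwueme, Slot 4→Tanaka+Fong, Slot 5→Ghosh+Ekwueme, Slot 6→Fong, Slot 7→Ekwueme+Fong, Slot 8→Ghosh+Ekwueme, Slot 9→Ghosh+Ekwueme, Slot 10→Ghosh.
Loads: Ghosh 5, Tanaka 2, Ekwueme 5, Fong 4 — all ≤ 5.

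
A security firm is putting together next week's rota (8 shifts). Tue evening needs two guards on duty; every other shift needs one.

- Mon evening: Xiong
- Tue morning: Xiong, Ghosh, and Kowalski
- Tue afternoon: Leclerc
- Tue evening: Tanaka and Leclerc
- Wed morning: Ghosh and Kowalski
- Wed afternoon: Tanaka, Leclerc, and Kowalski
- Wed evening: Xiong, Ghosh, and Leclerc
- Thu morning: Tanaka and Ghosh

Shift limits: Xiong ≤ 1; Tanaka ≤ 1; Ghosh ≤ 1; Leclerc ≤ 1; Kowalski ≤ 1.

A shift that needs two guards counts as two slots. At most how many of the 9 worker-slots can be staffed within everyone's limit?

5

Total capacity across all guards is 1+1+1+1+1 = 5, and 9 slots are needed, so at most 5 can be filled.
An assignment achieving 5: Mon evening→Xiong, Tue morning→Kowalski, Tue afternoon→Leclerc, Tue evening→Tanaka, Wed morning→Ghosh.
Loads: Xiong 1/1, Tanaka 1/1, Ghosh 1/1, Leclerc 1/1, Kowalski 1/1.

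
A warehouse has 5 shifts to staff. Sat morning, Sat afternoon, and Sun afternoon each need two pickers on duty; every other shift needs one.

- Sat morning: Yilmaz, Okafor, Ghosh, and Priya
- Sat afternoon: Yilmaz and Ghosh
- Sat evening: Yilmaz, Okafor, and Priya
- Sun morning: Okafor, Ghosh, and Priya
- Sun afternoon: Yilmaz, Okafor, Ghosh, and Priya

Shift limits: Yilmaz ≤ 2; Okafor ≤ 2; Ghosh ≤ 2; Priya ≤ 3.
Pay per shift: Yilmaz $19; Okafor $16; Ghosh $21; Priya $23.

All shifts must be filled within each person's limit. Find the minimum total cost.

$158

Sat afternoon can only be covered by Yilmaz and Ghosh, so that assignment is forced.
Picking the cheapest available picker for each shift independently would cost $142, but that ignores the shift limits.
An optimal schedule: Sat morning→Okafor+Priya, Sat afternoon→Yilmaz+Ghosh, Sat evening→Yilmaz, Sun morning→Okafor, Sun afternoon→Ghosh+Priya.
Total: 16 + 23 + 19 + 21 + 19 + 16 + 21 + 23 = $158.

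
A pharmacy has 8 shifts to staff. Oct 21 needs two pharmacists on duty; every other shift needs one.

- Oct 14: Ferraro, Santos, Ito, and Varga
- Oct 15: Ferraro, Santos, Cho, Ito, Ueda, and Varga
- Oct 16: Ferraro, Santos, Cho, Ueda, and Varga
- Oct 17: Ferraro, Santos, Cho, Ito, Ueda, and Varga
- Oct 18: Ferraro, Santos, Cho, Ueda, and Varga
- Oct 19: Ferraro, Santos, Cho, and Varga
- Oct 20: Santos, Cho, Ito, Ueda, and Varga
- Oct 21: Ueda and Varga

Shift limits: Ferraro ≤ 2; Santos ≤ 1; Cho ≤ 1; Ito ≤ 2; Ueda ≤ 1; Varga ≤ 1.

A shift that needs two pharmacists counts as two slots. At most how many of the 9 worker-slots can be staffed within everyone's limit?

Total capacity across all pharmacists is 2+1+1+2+1+1 = 8, and 9 slots are needed, so at most 8 can be filled.
An assignment achieving 8: Oct 14→Ferraro, Oct 15→Ito, Oct 16→Santos, Oct 18→Cho, Oct 19→Ferraro, Oct 20→Ito, Oct 21→Ueda+Varga.
Loads: Ferraro 2/2, Santos 1/1, Cho 1/1, Ito 2/2, Ueda 1/1, Varga 1/1.

8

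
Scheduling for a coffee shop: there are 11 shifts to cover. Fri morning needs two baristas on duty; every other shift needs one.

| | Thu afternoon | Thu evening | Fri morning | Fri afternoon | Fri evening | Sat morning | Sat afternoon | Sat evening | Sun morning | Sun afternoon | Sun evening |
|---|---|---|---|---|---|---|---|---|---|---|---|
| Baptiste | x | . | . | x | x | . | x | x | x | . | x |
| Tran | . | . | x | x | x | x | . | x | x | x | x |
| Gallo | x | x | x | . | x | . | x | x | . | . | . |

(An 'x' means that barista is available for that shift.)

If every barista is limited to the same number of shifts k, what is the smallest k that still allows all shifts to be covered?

4

With 3 baristas and 12 worker-slots to fill, someone must work at least ⌈12/3⌉ = 4 shifts, so k ≥ 4.
k = 4 works: Thu afternoon→Baptiste, Thu evening→Gallo, Fri morning→Tran+Gallo, Fri afternoon→Baptiste, Fri evening→Gallo, Sat morning→Tran, Sat afternoon→Baptiste, Sat evening→Gallo, Sun morning→Baptiste, Sun afternoon→Tran, Sun evening→Tran.
Loads: Baptiste 4, Tran 4, Gallo 4 — all ≤ 4.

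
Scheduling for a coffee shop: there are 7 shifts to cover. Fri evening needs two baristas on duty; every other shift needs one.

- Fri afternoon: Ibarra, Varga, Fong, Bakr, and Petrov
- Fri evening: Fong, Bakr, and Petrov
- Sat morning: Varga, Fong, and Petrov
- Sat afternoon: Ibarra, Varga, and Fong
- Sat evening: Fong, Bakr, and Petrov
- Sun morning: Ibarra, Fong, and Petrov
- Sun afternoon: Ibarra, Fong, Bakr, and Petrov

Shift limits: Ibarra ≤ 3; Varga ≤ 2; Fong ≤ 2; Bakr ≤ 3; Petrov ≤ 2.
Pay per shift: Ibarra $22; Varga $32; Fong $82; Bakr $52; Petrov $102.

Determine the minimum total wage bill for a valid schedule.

$316

Picking the cheapest available barista for each shift independently would cost $306, but that ignores the shift limits.
An optimal schedule: Fri afternoon→Varga, Fri evening→Bakr+Fong, Sat morning→Varga, Sat afternoon→Ibarra, Sat evening→Bakr, Sun morning→Ibarra, Sun afternoon→Ibarra.
Total: 32 + 52 + 82 + 32 + 22 + 52 + 22 + 22 = $316.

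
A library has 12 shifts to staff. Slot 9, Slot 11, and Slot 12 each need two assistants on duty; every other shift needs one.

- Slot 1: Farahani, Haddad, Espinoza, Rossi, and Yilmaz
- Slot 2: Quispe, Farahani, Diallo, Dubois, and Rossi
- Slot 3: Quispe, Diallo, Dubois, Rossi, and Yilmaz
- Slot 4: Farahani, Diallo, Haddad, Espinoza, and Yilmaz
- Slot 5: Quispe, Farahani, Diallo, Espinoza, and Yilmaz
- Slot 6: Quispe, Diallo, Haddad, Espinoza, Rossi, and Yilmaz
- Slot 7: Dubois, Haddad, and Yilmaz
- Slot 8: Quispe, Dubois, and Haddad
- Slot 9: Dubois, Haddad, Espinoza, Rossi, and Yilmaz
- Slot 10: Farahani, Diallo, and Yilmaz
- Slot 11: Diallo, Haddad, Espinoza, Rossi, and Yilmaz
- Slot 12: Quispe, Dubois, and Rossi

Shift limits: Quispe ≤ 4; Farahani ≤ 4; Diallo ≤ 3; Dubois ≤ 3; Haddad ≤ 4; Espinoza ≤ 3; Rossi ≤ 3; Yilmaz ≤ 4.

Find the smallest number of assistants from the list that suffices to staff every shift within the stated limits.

15 slots to fill and no one can take more than 4, so at least ⌈15/4⌉ = 4 assistants are needed.
Quispe, Farahani, Haddad, and Rossi alone can cover everything: Slot 1→Farahani, Slot 2→Farahani, Slot 3→Quispe, Slot 4→Farahani, Slot 5→Quispe, Slot 6→Haddad, Slot 7→Haddad, Slot 8→Quispe, Slot 9→Haddad+Rossi, Slot 10→Farahani, Slot 11→Haddad+Rossi, Slot 12→Quispe+Rossi.

4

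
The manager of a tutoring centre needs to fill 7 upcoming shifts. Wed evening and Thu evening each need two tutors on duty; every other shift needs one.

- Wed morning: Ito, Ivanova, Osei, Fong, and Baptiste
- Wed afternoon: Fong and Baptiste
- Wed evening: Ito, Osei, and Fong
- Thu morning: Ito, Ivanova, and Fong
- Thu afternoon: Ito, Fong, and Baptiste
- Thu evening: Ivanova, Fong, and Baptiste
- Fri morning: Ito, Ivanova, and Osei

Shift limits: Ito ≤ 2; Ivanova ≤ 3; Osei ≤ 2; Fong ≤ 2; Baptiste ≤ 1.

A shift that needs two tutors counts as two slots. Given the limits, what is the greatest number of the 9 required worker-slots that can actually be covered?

Total capacity across all tutors is 2+3+2+2+1 = 10, and 9 slots are needed, so at most 9 can be filled.
An assignment achieving 9: Wed morning→Ivanova, Wed afternoon→Fong, Wed evening→Ito+Osei, Thu morning→Ito, Thu afternoon→Fong, Thu evening→Ivanova+Baptiste, Fri morning→Ivanova.
Loads: Ito 2/2, Ivanova 3/3, Osei 1/2, Fong 2/2, Baptiste 1/1.

9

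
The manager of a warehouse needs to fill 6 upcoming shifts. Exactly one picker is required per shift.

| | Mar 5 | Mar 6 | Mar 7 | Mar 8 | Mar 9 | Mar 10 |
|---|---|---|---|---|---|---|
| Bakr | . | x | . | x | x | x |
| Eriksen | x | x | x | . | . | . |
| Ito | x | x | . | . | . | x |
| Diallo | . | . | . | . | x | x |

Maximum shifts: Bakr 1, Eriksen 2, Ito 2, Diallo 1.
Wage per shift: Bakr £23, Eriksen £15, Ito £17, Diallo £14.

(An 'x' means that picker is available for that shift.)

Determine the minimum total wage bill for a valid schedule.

Mar 7 can only be covered by Eriksen, so that assignment is forced.
Mar 8 can only be covered by Bakr, so that assignment is forced.
Picking the cheapest available picker for each shift independently would cost £96, but that ignores the shift limits.
An optimal schedule: Mar 5→Eriksen, Mar 6→Ito, Mar 7→Eriksen, Mar 8→Bakr, Mar 9→Diallo, Mar 10→Ito.
Total: 15 + 17 + 15 + 23 + 14 + 17 = £101.

£101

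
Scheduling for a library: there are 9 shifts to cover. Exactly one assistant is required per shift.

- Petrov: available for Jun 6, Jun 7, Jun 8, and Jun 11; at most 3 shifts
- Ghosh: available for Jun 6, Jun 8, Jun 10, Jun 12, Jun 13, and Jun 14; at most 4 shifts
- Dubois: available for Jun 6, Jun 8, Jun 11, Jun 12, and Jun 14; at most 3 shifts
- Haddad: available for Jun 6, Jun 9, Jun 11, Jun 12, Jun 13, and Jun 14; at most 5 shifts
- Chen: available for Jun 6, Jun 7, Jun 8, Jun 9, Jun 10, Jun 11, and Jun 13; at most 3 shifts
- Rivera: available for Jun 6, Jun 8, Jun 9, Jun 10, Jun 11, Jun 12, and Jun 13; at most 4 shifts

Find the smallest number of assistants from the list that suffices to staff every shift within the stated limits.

3

9 slots to fill and no one can take more than 5, so at least ⌈9/5⌉ = 2 assistants are needed.
No set of 2 assistants can cover every shift (each such set leaves at least one shift with no one available or exceeds a cap).
Petrov, Ghosh, and Haddad alone can cover everything: Jun 6→Haddad, Jun 7→Petrov, Jun 8→Petrov, Jun 9→Haddad, Jun 10→Ghosh, Jun 11→Petrov, Jun 12→Ghosh, Jun 13→Ghosh, Jun 14→Ghosh.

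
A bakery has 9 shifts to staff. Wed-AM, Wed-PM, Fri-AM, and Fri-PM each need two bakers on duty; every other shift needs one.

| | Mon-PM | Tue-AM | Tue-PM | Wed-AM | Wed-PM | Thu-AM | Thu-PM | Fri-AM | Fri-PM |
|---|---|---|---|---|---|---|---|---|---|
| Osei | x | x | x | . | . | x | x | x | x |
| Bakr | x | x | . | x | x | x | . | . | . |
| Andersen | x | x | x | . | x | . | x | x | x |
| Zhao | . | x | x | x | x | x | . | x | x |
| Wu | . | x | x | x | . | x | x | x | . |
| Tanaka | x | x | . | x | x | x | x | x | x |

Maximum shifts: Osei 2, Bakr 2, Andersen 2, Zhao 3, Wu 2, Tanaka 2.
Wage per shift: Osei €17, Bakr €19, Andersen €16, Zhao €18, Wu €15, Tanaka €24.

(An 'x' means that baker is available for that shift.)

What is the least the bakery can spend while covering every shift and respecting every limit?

Picking the cheapest available baker for each shift independently would cost €207, but that ignores the shift limits.
An optimal schedule: Mon-PM→Osei, Tue-AM→Bakr, Tue-PM→Osei, Wed-AM→Zhao+Wu, Wed-PM→Andersen+Zhao, Thu-AM→Bakr, Thu-PM→Andersen, Fri-AM→Wu+Tanaka, Fri-PM→Zhao+Tanaka.
Total: 17 + 19 + 17 + 18 + 15 + 16 + 18 + 19 + 16 + 15 + 24 + 18 + 24 = €236.

€236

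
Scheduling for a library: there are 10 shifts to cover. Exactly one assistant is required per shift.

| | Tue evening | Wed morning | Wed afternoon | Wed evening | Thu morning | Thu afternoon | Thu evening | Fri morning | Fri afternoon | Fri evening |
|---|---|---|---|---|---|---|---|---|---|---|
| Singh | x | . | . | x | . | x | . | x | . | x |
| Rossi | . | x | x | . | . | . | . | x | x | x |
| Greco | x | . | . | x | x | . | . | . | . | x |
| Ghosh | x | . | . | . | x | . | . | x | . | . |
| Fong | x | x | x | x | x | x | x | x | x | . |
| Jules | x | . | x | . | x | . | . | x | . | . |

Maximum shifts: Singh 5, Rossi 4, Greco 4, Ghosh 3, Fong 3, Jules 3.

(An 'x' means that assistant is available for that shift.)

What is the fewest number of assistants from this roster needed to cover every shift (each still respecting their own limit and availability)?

3

10 slots to fill and no one can take more than 5, so at least ⌈10/5⌉ = 2 assistants are needed.
Any 2 assistants together have capacity at most 5+4 = 9 < 10 slots, so 2 can never suffice.
Singh, Rossi, and Fong alone can cover everything: Tue evening→Singh, Wed morning→Rossi, Wed afternoon→Rossi, Wed evening→Singh, Thu morning→Fong, Thu afternoon→Singh, Thu evening→Fong, Fri morning→Singh, Fri afternoon→Rossi, Fri evening→Singh.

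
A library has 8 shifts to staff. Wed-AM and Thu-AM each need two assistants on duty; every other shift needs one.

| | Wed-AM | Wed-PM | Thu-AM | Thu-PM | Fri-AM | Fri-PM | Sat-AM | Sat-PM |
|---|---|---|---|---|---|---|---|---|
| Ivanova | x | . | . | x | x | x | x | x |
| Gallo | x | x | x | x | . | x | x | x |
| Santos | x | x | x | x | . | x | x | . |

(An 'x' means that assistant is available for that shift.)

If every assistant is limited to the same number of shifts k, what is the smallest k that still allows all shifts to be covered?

With 3 assistants and 10 worker-slots to fill, someone must work at least ⌈10/3⌉ = 4 shifts, so k ≥ 4.
k = 4 works: Wed-AM→Ivanova+Gallo, Wed-PM→Gallo, Thu-AM→Gallo+Santos, Thu-PM→Ivanova, Fri-AM→Ivanova, Fri-PM→Gallo, Sat-AM→Santos, Sat-PM→Ivanova.
Loads: Ivanova 4, Gallo 4, Santos 2 — all ≤ 4.

4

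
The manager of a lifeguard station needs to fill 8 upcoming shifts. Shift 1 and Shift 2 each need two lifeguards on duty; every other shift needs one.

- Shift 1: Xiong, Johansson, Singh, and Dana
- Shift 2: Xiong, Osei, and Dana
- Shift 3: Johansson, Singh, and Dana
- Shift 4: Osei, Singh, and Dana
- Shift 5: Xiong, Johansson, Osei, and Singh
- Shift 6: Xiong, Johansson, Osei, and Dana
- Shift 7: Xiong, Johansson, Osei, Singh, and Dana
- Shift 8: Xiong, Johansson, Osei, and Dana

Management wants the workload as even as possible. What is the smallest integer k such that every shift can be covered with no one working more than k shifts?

With 5 lifeguards and 10 worker-slots to fill, someone must work at least ⌈10/5⌉ = 2 shifts, so k ≥ 2.
k = 2 works: Shift 1→Singh+Dana, Shift 2→Xiong+Osei, Shift 3→Johansson, Shift 4→Osei, Shift 5→Xiong, Shift 6→Johansson, Shift 7→Singh, Shift 8→Dana.
Loads: Xiong 2, Johansson 2, Osei 2, Singh 2, Dana 2 — all ≤ 2.

2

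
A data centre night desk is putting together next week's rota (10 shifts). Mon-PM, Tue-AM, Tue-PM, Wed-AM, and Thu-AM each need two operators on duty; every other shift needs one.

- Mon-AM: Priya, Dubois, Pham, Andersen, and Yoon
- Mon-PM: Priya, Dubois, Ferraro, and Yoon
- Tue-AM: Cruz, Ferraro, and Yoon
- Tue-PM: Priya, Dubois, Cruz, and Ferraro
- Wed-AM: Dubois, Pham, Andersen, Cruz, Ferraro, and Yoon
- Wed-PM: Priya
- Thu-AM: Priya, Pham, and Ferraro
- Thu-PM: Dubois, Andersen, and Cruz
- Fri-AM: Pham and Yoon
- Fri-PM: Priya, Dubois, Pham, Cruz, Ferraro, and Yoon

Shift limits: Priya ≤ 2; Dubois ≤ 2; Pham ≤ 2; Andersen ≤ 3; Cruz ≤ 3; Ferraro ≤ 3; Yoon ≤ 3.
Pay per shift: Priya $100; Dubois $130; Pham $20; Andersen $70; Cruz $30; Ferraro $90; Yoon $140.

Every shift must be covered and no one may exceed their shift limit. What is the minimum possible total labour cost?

$1070

Wed-PM can only be covered by Priya, so that assignment is forced.
Picking the cheapest available operator for each shift independently would cost $780, but that ignores the shift limits.
An optimal schedule: Mon-AM→Andersen, Mon-PM→Ferraro+Priya, Tue-AM→Cruz+Ferraro, Tue-PM→Cruz+Dubois, Wed-AM→Andersen+Dubois, Wed-PM→Priya, Thu-AM→Pham+Ferraro, Thu-PM→Andersen, Fri-AM→Pham, Fri-PM→Cruz.
Total: 70 + 90 + 100 + 30 + 90 + 30 + 130 + 70 + 130 + 100 + 20 + 90 + 70 + 20 + 30 = $1070.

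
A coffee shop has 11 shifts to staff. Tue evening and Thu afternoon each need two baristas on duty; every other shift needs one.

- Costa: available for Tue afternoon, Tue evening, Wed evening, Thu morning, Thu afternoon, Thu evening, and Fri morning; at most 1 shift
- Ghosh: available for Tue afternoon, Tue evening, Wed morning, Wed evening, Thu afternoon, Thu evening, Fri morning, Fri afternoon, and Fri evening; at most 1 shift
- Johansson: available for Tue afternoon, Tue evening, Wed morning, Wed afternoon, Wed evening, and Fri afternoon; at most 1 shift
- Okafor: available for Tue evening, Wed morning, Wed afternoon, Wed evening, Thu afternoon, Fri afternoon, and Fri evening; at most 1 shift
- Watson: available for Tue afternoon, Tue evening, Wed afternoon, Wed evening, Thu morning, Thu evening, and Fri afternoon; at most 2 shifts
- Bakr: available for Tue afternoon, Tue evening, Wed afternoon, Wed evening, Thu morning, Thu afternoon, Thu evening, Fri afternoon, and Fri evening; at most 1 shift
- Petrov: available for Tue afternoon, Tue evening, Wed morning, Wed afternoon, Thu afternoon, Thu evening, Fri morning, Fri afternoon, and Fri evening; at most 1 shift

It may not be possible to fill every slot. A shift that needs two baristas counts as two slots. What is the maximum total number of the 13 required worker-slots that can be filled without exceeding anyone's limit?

8

Total capacity across all baristas is 1+1+1+1+2+1+1 = 8, and 13 slots are needed, so at most 8 can be filled.
An assignment achieving 8: Wed morning→Johansson, Wed afternoon→Watson, Thu morning→Costa, Thu afternoon→Bakr+Petrov, Thu evening→Watson, Fri morning→Ghosh, Fri evening→Okafor.
Loads: Costa 1/1, Ghosh 1/1, Johansson 1/1, Okafor 1/1, Watson 2/2, Bakr 1/1, Petrov 1/1.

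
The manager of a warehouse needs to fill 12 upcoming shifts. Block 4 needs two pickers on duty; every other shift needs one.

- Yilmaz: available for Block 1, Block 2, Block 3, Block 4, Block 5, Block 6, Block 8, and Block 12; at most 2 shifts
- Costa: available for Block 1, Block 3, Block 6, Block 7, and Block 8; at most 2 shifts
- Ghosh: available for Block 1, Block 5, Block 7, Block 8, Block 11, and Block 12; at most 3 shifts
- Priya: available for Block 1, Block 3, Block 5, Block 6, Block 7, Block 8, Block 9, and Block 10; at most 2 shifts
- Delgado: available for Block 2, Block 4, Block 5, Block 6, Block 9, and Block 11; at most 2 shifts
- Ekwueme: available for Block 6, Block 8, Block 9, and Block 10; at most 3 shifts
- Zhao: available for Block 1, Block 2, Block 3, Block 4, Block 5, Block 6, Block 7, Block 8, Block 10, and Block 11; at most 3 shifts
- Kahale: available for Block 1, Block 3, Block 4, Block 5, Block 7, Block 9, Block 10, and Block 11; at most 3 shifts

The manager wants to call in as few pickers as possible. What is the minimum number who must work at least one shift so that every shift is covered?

13 slots to fill and no one can take more than 3, so at least ⌈13/3⌉ = 5 pickers are needed.
Yilmaz, Costa, Ghosh, Ekwueme, and Zhao alone can cover everything: Block 1→Zhao, Block 2→Yilmaz, Block 3→Costa, Block 4→Yilmaz+Zhao, Block 5→Ghosh, Block 6→Ekwueme, Block 7→Costa, Block 8→Zhao, Block 9→Ekwueme, Block 10→Ekwueme, Block 11→Ghosh, Block 12→Ghosh.

5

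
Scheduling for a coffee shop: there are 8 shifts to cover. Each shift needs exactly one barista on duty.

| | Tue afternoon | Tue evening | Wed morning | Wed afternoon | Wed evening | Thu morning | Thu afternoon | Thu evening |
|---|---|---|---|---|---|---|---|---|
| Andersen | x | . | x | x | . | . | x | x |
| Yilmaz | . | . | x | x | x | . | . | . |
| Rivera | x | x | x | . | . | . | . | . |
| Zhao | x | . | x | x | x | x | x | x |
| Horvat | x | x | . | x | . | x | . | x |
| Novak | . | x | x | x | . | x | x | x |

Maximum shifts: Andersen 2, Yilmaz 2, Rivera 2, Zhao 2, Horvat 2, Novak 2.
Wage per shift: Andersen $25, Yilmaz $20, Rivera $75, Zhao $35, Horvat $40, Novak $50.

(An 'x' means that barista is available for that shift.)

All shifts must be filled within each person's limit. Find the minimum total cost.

$240

Picking the cheapest available barista for each shift independently would cost $210, but that ignores the shift limits.
An optimal schedule: Tue afternoon→Andersen, Tue evening→Horvat, Wed morning→Yilmaz, Wed afternoon→Horvat, Wed evening→Yilmaz, Thu morning→Zhao, Thu afternoon→Andersen, Thu evening→Zhao.
Total: 25 + 40 + 20 + 40 + 20 + 35 + 25 + 35 = $240.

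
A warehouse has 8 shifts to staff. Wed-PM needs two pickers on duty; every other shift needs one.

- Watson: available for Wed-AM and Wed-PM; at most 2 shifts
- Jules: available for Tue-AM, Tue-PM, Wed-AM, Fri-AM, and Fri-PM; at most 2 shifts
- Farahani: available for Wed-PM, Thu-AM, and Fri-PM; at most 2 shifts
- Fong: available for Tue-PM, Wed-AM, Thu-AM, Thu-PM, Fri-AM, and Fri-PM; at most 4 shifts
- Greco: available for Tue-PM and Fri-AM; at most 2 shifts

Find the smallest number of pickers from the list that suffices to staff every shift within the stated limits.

9 slots to fill and no one can take more than 4, so at least ⌈9/4⌉ = 3 pickers are needed.
Any 3 pickers together have capacity at most 4+2+2 = 8 < 9 slots, so 3 can never suffice.
Watson, Jules, Farahani, and Fong alone can cover everything: Tue-AM→Jules, Tue-PM→Jules, Wed-AM→Watson, Wed-PM→Watson+Farahani, Thu-AM→Farahani, Thu-PM→Fong, Fri-AM→Fong, Fri-PM→Fong.

4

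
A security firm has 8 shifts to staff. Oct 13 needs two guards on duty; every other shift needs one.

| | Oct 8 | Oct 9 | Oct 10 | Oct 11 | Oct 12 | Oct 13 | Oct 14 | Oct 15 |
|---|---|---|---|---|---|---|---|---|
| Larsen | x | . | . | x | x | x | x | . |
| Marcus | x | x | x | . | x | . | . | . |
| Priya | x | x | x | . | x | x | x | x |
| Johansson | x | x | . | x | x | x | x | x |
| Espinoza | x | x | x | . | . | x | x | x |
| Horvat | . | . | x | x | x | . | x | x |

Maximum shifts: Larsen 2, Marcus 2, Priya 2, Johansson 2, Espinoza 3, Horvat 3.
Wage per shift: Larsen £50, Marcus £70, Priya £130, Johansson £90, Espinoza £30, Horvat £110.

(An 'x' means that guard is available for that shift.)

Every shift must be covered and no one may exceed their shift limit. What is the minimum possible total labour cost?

£510

Picking the cheapest available guard for each shift independently would cost £330, but that ignores the shift limits.
An optimal schedule: Oct 8→Marcus, Oct 9→Espinoza, Oct 10→Espinoza, Oct 11→Larsen, Oct 12→Marcus, Oct 13→Larsen+Johansson, Oct 14→Johansson, Oct 15→Espinoza.
Total: 70 + 30 + 30 + 50 + 70 + 50 + 90 + 90 + 30 = £510.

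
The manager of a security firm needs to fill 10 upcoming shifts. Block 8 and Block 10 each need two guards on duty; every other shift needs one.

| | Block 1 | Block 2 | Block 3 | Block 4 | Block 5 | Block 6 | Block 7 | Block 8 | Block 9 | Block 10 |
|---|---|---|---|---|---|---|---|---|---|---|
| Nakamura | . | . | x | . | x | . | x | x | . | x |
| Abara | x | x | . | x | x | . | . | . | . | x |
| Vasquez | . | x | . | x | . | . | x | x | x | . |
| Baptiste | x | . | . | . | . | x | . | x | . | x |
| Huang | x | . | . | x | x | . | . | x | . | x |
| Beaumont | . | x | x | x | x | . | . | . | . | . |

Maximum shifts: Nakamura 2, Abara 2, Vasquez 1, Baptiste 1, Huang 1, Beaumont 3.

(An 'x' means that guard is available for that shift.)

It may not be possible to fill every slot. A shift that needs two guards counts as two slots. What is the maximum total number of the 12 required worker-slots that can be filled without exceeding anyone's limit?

Total capacity across all guards is 2+2+1+1+1+3 = 10, and 12 slots are needed, so at most 10 can be filled.
An assignment achieving 10: Block 1→Abara, Block 2→Beaumont, Block 3→Nakamura, Block 4→Beaumont, Block 5→Beaumont, Block 6→Baptiste, Block 7→Nakamura, Block 8→Huang, Block 9→Vasquez, Block 10→Abara.
Loads: Nakamura 2/2, Abara 2/2, Vasquez 1/1, Baptiste 1/1, Huang 1/1, Beaumont 3/3.

10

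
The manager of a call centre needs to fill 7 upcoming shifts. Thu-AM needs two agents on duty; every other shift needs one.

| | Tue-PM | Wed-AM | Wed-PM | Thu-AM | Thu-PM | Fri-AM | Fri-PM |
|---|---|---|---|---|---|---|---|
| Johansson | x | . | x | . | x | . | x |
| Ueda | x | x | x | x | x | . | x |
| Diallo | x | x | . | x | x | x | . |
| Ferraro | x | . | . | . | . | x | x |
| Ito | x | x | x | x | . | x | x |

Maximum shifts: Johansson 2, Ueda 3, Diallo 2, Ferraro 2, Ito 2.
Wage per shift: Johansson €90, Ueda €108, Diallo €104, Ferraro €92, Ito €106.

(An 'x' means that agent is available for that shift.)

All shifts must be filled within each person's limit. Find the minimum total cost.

Picking the cheapest available agent for each shift independently would cost €766, but that ignores the shift limits.
An optimal schedule: Tue-PM→Ito, Wed-AM→Diallo, Wed-PM→Johansson, Thu-AM→Diallo+Ito, Thu-PM→Johansson, Fri-AM→Ferraro, Fri-PM→Ferraro.
Total: 106 + 104 + 90 + 104 + 106 + 90 + 92 + 92 = €784.

€784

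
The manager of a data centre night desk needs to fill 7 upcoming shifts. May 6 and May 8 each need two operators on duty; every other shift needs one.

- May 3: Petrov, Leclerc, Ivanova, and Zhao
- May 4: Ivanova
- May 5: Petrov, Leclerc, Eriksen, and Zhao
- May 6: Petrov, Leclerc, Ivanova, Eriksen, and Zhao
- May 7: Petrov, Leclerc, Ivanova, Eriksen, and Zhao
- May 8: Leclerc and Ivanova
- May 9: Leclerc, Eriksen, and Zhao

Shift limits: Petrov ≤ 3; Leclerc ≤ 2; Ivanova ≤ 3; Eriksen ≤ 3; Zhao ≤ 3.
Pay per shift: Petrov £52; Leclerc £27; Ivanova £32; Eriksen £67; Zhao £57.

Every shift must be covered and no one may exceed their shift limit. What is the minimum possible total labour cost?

£363

May 4 can only be covered by Ivanova, so that assignment is forced.
May 8 can only be covered by Leclerc and Ivanova, so that assignment is forced.
Picking the cheapest available operator for each shift independently would cost £258, but that ignores the shift limits.
An optimal schedule: May 3→Ivanova, May 4→Ivanova, May 5→Petrov, May 6→Petrov+Zhao, May 7→Petrov, May 8→Leclerc+Ivanova, May 9→Leclerc.
Total: 32 + 32 + 52 + 52 + 57 + 52 + 27 + 32 + 27 = £363.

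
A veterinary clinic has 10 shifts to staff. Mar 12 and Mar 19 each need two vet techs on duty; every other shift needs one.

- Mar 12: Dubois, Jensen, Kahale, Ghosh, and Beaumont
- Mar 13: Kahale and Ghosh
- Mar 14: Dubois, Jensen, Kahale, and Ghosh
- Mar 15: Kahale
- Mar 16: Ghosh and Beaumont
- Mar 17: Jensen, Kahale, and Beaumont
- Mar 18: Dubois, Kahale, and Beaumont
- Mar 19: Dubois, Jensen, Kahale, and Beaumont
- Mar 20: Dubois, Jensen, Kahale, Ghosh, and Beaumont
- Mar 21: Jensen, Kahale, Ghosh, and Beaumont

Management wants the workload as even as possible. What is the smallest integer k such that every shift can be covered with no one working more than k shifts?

3

With 5 vet techs and 12 worker-slots to fill, someone must work at least ⌈12/5⌉ = 3 shifts, so k ≥ 3.
k = 3 works: Mar 12→Ghosh+Beaumont, Mar 13→Kahale, Mar 14→Dubois, Mar 15→Kahale, Mar 16→Ghosh, Mar 17→Jensen, Mar 18→Dubois, Mar 19→Jensen+Kahale, Mar 20→Dubois, Mar 21→Jensen.
Loads: Dubois 3, Jensen 3, Kahale 3, Ghosh 2, Beaumont 1 — all ≤ 3.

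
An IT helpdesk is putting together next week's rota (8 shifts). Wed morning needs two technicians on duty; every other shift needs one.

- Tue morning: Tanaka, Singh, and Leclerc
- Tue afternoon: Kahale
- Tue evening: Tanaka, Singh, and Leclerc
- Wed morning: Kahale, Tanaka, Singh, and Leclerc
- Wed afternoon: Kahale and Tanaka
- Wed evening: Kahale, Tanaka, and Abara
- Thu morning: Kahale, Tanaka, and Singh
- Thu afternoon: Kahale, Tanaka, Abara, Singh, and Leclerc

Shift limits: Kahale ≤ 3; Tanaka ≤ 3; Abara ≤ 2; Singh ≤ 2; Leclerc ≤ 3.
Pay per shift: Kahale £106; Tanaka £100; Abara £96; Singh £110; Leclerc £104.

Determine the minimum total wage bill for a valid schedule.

Tue afternoon can only be covered by Kahale, so that assignment is forced.
Picking the cheapest available technician for each shift independently would cost £902, but that ignores the shift limits.
An optimal schedule: Tue morning→Leclerc, Tue afternoon→Kahale, Tue evening→Leclerc, Wed morning→Tanaka+Leclerc, Wed afternoon→Tanaka, Wed evening→Abara, Thu morning→Tanaka, Thu afternoon→Abara.
Total: 104 + 106 + 104 + 100 + 104 + 100 + 96 + 100 + 96 = £910.

£910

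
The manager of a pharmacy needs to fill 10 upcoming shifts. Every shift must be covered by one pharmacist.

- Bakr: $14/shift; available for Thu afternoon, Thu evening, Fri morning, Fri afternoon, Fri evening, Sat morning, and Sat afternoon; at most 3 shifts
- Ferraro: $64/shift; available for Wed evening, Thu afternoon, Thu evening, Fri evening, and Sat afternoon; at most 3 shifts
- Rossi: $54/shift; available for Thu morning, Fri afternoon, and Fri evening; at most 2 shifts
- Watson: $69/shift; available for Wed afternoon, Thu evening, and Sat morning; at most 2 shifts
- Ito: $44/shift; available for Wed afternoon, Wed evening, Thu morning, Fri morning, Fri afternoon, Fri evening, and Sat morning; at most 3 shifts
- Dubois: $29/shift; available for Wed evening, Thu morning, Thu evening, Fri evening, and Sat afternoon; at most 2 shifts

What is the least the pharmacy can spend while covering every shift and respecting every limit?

Picking the cheapest available pharmacist for each shift independently would cost $200, but that ignores the shift limits.
An optimal schedule: Wed afternoon→Ito, Wed evening→Dubois, Thu morning→Ito, Thu afternoon→Bakr, Thu evening→Dubois, Fri morning→Bakr, Fri afternoon→Rossi, Fri evening→Rossi, Sat morning→Ito, Sat afternoon→Bakr.
Total: 44 + 29 + 44 + 14 + 29 + 14 + 54 + 54 + 44 + 14 = $340.

$340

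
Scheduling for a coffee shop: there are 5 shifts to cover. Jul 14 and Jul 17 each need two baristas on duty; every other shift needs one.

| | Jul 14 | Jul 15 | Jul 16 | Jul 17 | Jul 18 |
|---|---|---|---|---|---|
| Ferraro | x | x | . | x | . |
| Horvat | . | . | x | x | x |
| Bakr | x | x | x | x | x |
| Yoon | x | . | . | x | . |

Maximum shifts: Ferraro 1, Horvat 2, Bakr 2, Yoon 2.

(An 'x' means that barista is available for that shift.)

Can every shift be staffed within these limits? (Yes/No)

One valid schedule: Jul 14→Bakr+Yoon, Jul 15→Ferraro, Jul 16→Horvat, Jul 17→Bakr+Yoon, Jul 18→Horvat.
Loads: Ferraro 1/1, Horvat 2/2, Bakr 2/2, Yoon 2/2 — all within limits.

Yes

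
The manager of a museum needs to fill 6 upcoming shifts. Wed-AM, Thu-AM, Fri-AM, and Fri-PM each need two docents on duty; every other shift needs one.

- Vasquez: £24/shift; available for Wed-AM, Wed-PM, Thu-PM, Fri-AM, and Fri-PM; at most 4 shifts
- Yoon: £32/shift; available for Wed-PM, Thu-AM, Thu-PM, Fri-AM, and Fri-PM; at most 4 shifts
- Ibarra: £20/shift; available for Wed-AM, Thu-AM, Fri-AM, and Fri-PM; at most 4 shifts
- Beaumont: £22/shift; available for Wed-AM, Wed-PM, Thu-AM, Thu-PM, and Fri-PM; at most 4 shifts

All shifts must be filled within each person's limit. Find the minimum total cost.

Picking the cheapest available docent for each shift independently would cost £214, but that ignores the shift limits.
An optimal schedule: Wed-AM→Ibarra+Beaumont, Wed-PM→Beaumont, Thu-AM→Ibarra+Beaumont, Thu-PM→Beaumont, Fri-AM→Ibarra+Vasquez, Fri-PM→Ibarra+Vasquez.
Total: 20 + 22 + 22 + 20 + 22 + 22 + 20 + 24 + 20 + 24 = £216.

£216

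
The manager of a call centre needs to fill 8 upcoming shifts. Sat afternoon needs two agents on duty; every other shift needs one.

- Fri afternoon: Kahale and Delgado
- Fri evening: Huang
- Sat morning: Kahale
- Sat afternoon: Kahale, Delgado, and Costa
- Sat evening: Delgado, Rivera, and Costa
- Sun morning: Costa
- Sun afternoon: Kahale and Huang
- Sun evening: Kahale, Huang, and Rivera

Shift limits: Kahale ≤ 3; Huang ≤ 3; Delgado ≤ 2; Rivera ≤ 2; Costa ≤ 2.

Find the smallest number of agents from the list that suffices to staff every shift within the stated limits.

4

9 slots to fill and no one can take more than 3, so at least ⌈9/3⌉ = 3 agents are needed.
Any 3 agents together have capacity at most 3+3+2 = 8 < 9 slots, so 3 can never suffice.
Kahale, Huang, Delgado, and Costa alone can cover everything: Fri afternoon→Kahale, Fri evening→Huang, Sat morning→Kahale, Sat afternoon→Delgado+Costa, Sat evening→Delgado, Sun morning→Costa, Sun afternoon→Kahale, Sun evening→Huang.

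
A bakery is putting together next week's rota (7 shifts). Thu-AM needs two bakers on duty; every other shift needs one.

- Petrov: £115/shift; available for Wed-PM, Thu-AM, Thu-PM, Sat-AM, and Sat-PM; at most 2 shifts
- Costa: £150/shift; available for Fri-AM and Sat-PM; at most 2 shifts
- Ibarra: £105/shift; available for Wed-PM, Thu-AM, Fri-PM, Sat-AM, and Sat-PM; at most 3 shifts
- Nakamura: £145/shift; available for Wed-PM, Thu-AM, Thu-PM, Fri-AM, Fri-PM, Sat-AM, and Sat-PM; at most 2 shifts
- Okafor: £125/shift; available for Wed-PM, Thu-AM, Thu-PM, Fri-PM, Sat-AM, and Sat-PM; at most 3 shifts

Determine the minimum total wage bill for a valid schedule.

Picking the cheapest available baker for each shift independently would cost £900, but that ignores the shift limits.
An optimal schedule: Wed-PM→Ibarra, Thu-AM→Petrov+Okafor, Thu-PM→Petrov, Fri-AM→Nakamura, Fri-PM→Ibarra, Sat-AM→Ibarra, Sat-PM→Okafor.
Total: 105 + 115 + 125 + 115 + 145 + 105 + 105 + 125 = £940.

£940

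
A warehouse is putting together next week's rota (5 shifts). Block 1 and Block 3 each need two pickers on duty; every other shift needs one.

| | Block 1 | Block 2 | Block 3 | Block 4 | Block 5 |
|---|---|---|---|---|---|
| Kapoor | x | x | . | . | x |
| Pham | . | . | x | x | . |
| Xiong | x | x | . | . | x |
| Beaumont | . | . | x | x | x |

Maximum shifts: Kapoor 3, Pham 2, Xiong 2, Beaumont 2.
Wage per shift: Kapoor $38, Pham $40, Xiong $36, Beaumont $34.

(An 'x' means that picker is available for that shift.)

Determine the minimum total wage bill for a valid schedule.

$256

Block 1 can only be covered by Kapoor and Xiong, so that assignment is forced.
Block 3 can only be covered by Pham and Beaumont, so that assignment is forced.
Picking the cheapest available picker for each shift independently would cost $252, but that ignores the shift limits.
An optimal schedule: Block 1→Xiong+Kapoor, Block 2→Xiong, Block 3→Beaumont+Pham, Block 4→Beaumont, Block 5→Kapoor.
Total: 36 + 38 + 36 + 34 + 40 + 34 + 38 = $256.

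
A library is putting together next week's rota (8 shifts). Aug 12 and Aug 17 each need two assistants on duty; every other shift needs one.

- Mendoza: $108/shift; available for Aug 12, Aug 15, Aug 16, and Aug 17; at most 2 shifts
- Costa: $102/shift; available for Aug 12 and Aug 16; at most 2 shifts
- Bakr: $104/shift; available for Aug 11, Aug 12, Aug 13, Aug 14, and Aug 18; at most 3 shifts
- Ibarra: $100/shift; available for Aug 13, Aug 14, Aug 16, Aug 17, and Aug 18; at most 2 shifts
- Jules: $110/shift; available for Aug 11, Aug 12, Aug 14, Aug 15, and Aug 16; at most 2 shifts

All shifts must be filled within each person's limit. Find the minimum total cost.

Aug 17 can only be covered by Mendoza and Ibarra, so that assignment is forced.
Picking the cheapest available assistant for each shift independently would cost $1026, but that ignores the shift limits.
An optimal schedule: Aug 11→Bakr, Aug 12→Costa+Jules, Aug 13→Bakr, Aug 14→Ibarra, Aug 15→Mendoza, Aug 16→Costa, Aug 17→Mendoza+Ibarra, Aug 18→Bakr.
Total: 104 + 102 + 110 + 104 + 100 + 108 + 102 + 108 + 100 + 104 = $1042.

$1042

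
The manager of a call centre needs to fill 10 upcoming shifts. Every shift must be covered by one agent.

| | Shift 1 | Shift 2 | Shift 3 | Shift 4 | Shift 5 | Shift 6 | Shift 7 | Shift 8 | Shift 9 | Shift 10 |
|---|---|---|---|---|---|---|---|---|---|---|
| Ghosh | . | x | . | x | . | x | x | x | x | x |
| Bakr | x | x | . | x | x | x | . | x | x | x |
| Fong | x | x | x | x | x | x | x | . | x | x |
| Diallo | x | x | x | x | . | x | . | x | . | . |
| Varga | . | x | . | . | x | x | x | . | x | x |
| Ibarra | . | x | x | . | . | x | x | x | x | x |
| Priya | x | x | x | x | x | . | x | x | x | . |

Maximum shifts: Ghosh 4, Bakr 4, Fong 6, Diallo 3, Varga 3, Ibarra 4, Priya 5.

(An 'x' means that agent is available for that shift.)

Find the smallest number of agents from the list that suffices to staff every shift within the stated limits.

10 slots to fill and no one can take more than 6, so at least ⌈10/6⌉ = 2 agents are needed.
Ghosh and Fong alone can cover everything: Shift 1→Fong, Shift 2→Ghosh, Shift 3→Fong, Shift 4→Ghosh, Shift 5→Fong, Shift 6→Ghosh, Shift 7→Fong, Shift 8→Ghosh, Shift 9→Fong, Shift 10→Fong.

2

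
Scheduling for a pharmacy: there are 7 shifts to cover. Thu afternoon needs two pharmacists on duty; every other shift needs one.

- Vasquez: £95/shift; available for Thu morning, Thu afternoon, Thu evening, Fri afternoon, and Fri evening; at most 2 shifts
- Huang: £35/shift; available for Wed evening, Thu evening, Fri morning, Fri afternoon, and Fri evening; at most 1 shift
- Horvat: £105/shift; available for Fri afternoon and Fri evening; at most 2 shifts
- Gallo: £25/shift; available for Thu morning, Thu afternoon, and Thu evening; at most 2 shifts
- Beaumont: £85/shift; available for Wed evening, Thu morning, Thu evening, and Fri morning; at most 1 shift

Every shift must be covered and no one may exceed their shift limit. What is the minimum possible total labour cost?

Thu afternoon can only be covered by Vasquez and Gallo, so that assignment is forced.
Picking the cheapest available pharmacist for each shift independently would cost £310, but that ignores the shift limits.
An optimal schedule: Wed evening→Huang, Thu morning→Vasquez, Thu afternoon→Vasquez+Gallo, Thu evening→Gallo, Fri morning→Beaumont, Fri afternoon→Horvat, Fri evening→Horvat.
Total: 35 + 95 + 95 + 25 + 25 + 85 + 105 + 105 = £570.

£570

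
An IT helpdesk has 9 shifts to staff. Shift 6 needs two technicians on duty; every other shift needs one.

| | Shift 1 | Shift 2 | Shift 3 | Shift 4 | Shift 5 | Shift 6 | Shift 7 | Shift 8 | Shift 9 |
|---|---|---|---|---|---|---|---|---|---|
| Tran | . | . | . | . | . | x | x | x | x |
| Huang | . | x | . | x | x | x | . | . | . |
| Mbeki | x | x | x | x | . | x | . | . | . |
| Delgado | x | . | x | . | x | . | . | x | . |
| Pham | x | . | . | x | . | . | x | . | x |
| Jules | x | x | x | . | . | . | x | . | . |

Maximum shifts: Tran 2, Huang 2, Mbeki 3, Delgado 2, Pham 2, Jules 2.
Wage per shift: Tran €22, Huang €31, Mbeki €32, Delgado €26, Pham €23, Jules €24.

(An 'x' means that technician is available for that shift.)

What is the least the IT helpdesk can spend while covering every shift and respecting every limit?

Picking the cheapest available technician for each shift independently would cost €239, but that ignores the shift limits.
An optimal schedule: Shift 1→Delgado, Shift 2→Jules, Shift 3→Jules, Shift 4→Huang, Shift 5→Delgado, Shift 6→Tran+Huang, Shift 7→Pham, Shift 8→Tran, Shift 9→Pham.
Total: 26 + 24 + 24 + 31 + 26 + 22 + 31 + 23 + 22 + 23 = €252.

€252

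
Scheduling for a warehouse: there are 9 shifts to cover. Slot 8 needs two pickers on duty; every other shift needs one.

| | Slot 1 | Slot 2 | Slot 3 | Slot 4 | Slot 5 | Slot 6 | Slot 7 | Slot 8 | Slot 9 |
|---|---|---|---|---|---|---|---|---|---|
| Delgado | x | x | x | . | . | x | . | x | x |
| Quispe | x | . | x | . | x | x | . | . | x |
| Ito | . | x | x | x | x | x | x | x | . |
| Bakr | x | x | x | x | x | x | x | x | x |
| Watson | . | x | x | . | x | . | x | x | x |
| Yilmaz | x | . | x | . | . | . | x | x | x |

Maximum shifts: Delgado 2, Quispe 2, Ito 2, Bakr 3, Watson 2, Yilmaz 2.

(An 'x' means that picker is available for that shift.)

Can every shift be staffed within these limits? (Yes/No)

Yes

One valid schedule: Slot 1→Delgado, Slot 2→Delgado, Slot 3→Bakr, Slot 4→Ito, Slot 5→Quispe, Slot 6→Quispe, Slot 7→Ito, Slot 8→Bakr+Watson, Slot 9→Bakr.
Loads: Delgado 2/2, Quispe 2/2, Ito 2/2, Bakr 3/3, Watson 1/2, Yilmaz 0/2 — all within limits.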